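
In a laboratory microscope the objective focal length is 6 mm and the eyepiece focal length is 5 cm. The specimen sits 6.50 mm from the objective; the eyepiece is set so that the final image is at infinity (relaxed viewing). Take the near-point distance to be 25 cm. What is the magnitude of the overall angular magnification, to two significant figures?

60

Convert to cm: f_obj = 6 mm = 0.6 cm; d_o = 6.50 mm = 0.65 cm.
Objective: 1/d_i = 1/f_obj - 1/d_o = 1/0.6 - 1/0.65 = 0.12821 cm^-1, so d_i = 7.800 cm.
m_obj = -d_i/d_o = -7.800/0.65 = -12.000.
Eyepiece angular magnification (image at infinity): M_eye = D/f_e = 25/5 = 5.000.
Overall M = m_obj x M_eye = (-12.000)(5.000) = -60.00.
|M| = 60.00.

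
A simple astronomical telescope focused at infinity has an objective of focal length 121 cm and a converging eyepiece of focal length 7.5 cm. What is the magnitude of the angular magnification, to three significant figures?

16.1

|M| = f_obj/|f_eye| = 121/7.5 = 16.133.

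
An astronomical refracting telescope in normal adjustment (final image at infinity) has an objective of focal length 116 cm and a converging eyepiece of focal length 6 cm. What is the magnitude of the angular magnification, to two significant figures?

19

|M| = f_obj/|f_eye| = 116/6 = 19.333.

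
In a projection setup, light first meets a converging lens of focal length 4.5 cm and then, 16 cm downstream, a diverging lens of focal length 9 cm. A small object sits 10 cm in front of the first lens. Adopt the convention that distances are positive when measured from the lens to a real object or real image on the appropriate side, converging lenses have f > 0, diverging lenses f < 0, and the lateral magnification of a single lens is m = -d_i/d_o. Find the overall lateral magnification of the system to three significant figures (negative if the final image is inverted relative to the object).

Lens 1: 1/d_i1 = 1/f_1 - 1/d_o1 = 1/4.5 - 1/10 = 0.12222 cm^-1, so d_i1 = 8.182 cm.
m_1 = -(8.182)/10 = -0.8182.
That image sits 7.818 cm in front of the second lens, so d_o2 = 7.818 cm.
Lens 2: 1/d_i2 = 1/f_2 - 1/d_o2 = 1/(-9) - 1/(7.818) = -0.23902 cm^-1, so d_i2 = -4.184 cm.
m_2 = -(-4.184)/(7.818) = 0.5351.
The system's lateral magnification is m_1 m_2 = (-0.8182)(0.5351) = -0.4378.

-0.438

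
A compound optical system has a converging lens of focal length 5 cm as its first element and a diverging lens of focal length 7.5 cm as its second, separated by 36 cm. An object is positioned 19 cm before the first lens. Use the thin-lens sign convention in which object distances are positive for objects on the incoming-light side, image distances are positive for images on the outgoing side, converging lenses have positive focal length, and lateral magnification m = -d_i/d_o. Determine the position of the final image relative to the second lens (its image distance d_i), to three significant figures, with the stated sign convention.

-5.97 cm

First lens: d_i1 = 1/(1/5 - 1/19) = 6.786 cm.
That image sits 29.214 cm in front of the second lens, so d_o2 = 29.214 cm.
Second lens: d_i2 = 1/(1/(-7.5) - 1/(29.214)) = -5.968 cm.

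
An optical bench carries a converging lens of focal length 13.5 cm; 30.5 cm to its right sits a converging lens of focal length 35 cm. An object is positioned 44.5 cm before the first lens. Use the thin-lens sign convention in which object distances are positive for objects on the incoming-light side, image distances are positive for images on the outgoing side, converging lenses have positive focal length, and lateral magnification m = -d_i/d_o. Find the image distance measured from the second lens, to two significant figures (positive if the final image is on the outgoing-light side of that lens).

Lens 1: 1/d_i1 = 1/f_1 - 1/d_o1 = 1/13.5 - 1/44.5 = 0.05160 cm^-1, so d_i1 = 19.379 cm.
The intermediate image is 19.379 cm to the right of lens 1, so d_o2 = L - d_i1 = 30.5 - 19.379 = 11.121 cm.
Lens 2: 1/d_i2 = 1/f_2 - 1/d_o2 = 1/35 - 1/(11.121) = -0.06135 cm^-1, so d_i2 = -16.300 cm.

-16 cm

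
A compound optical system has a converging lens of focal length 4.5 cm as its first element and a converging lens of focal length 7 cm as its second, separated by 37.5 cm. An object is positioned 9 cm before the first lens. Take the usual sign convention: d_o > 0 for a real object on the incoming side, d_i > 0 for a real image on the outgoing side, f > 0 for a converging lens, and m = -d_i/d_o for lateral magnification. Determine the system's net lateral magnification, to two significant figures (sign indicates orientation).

0.33

Applying the thin-lens equation to the first lens, 1/4.5 = 1/9 + 1/d_i1, which gives d_i1 = 9.000 cm.
Its lateral magnification is m_1 = -d_i1/d_o1 = -(9.000)/9 = -1.0000.
The intermediate image is 9.000 cm to the right of lens 1, so d_o2 = L - d_i1 = 37.5 - 9.000 = 28.500 cm.
Applying the thin-lens equation again with f_2 = 7 cm and d_o2 = 28.500 cm gives d_i2 = 9.279 cm.
m_2 = -(9.279)/(28.500) = -0.3256.
Total m = m_1 x m_2 = (-1.0000)(-0.3256) = 0.3256.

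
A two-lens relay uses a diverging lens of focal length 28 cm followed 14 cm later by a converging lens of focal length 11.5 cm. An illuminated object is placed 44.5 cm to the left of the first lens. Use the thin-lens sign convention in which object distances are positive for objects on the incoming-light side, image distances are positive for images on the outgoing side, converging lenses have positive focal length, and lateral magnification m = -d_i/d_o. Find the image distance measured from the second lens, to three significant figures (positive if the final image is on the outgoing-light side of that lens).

18.2 cm

First lens: d_i1 = 1/(1/(-28) - 1/44.5) = -17.186 cm.
With d_i1 < 0 the first image is virtual and lies on the object side; the object distance for lens 2 is d_o2 = 14 - (-17.186) = 31.186 cm.
Second lens: d_i2 = 1/(1/11.5 - 1/(31.186)) = 18.218 cm.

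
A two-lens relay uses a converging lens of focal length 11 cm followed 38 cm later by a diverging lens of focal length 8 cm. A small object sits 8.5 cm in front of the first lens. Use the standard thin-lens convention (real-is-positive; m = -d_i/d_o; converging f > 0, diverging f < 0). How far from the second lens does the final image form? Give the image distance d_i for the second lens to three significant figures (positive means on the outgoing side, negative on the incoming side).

Lens 1: 1/d_i1 = 1/f_1 - 1/d_o1 = 1/11 - 1/8.5 = -0.02674 cm^-1, so d_i1 = -37.400 cm.
The intermediate image is virtual, 37.400 cm to the left of lens 1, so d_o2 = L - d_i1 = 38 - (-37.400) = 75.400 cm.
Lens 2: 1/d_i2 = 1/f_2 - 1/d_o2 = 1/(-8) - 1/(75.400) = -0.13826 cm^-1, so d_i2 = -7.233 cm.

-7.23 cm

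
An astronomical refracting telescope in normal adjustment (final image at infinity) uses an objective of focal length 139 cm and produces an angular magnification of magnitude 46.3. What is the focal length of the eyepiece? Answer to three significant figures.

|M| = f_obj/f_eye, so f_eye = f_obj/|M| = 139/46.3 = 3.002 cm.

3.00 cm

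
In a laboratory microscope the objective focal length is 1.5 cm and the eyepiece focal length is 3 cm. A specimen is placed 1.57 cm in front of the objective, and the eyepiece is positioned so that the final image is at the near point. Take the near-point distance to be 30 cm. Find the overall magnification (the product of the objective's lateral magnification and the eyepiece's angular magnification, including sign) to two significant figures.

-240

Objective: 1/d_i = 1/f_obj - 1/d_o = 1/1.5 - 1/1.57 = 0.02972 cm^-1, so d_i = 33.643 cm.
m_obj = -d_i/d_o = -33.643/1.57 = -21.429.
Eyepiece angular magnification (image at near point): M_eye = 1 + D/f_e = 1 + 30/3 = 11.000.
Overall M = m_obj x M_eye = (-21.429)(11.000) = -235.71.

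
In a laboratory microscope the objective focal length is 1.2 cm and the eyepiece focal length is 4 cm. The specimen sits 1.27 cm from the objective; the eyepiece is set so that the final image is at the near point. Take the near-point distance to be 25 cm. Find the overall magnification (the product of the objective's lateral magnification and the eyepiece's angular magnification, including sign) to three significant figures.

Objective: 1/d_i = 1/f_obj - 1/d_o = 1/1.2 - 1/1.27 = 0.04593 cm^-1, so d_i = 21.771 cm.
m_obj = -d_i/d_o = -21.771/1.27 = -17.143.
Eyepiece angular magnification (image at near point): M_eye = 1 + D/f_e = 1 + 25/4 = 7.250.
Overall M = m_obj x M_eye = (-17.143)(7.250) = -124.29.

-124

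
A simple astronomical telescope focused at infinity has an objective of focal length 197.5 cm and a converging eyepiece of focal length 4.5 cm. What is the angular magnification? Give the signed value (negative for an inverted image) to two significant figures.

-44

M = -f_obj/f_eye = -197.5/(4.5) = -43.889.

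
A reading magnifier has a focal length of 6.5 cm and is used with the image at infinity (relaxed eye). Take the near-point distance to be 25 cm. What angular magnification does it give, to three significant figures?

3.85

M = D/f = 25/6.5 = 3.846.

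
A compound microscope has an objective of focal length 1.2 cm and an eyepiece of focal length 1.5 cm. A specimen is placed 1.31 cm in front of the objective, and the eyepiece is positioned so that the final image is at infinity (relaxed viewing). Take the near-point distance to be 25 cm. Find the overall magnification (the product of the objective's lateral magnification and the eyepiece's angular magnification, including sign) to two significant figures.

Objective: 1/d_i = 1/f_obj - 1/d_o = 1/1.2 - 1/1.31 = 0.06997 cm^-1, so d_i = 14.291 cm.
m_obj = -d_i/d_o = -14.291/1.31 = -10.909.
Eyepiece angular magnification (image at infinity): M_eye = D/f_e = 25/1.5 = 16.667.
Overall M = m_obj x M_eye = (-10.909)(16.667) = -181.82.

-180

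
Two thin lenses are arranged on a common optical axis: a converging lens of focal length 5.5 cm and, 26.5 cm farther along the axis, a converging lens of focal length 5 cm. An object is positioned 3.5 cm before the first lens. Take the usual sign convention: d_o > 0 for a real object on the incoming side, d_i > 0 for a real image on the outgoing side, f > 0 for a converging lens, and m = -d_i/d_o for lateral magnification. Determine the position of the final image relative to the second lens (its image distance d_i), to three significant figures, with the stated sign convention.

5.80 cm

Applying the thin-lens equation to the first lens, 1/5.5 = 1/3.5 + 1/d_i1, which gives d_i1 = -9.625 cm.
With d_i1 < 0 the first image is virtual and lies on the object side; the object distance for lens 2 is d_o2 = 26.5 - (-9.625) = 36.125 cm.
Applying the thin-lens equation again with f_2 = 5 cm and d_o2 = 36.125 cm gives d_i2 = 5.803 cm.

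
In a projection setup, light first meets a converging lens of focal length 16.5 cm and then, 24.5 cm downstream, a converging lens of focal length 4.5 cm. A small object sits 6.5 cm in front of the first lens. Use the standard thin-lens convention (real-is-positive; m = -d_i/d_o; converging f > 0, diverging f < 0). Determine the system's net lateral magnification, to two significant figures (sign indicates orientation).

Lens 1: 1/d_i1 = 1/f_1 - 1/d_o1 = 1/16.5 - 1/6.5 = -0.09324 cm^-1, so d_i1 = -10.725 cm.
m_1 = -(-10.725)/6.5 = 1.6500.
The intermediate image is virtual, 10.725 cm to the left of lens 1, so d_o2 = L - d_i1 = 24.5 - (-10.725) = 35.225 cm.
Lens 2: 1/d_i2 = 1/f_2 - 1/d_o2 = 1/4.5 - 1/(35.225) = 0.19383 cm^-1, so d_i2 = 5.159 cm.
m_2 = -(5.159)/(35.225) = -0.1465.
The system's lateral magnification is m_1 m_2 = (1.6500)(-0.1465) = -0.2417.

-0.24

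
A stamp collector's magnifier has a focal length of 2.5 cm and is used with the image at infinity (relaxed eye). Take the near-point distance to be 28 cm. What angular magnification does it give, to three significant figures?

11.2

M = D/f = 28/2.5 = 11.200.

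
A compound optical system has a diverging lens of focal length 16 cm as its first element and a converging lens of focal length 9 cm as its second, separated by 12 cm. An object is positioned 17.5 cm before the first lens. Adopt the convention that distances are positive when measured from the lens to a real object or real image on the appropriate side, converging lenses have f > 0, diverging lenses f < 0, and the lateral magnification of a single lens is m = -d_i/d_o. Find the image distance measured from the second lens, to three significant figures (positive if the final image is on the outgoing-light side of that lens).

Applying the thin-lens equation to the first lens, 1/(-16) = 1/17.5 + 1/d_i1, which gives d_i1 = -8.358 cm.
With d_i1 < 0 the first image is virtual and lies on the object side; the object distance for lens 2 is d_o2 = 12 - (-8.358) = 20.358 cm.
Applying the thin-lens equation again with f_2 = 9 cm and d_o2 = 20.358 cm gives d_i2 = 16.131 cm.

16.1 cm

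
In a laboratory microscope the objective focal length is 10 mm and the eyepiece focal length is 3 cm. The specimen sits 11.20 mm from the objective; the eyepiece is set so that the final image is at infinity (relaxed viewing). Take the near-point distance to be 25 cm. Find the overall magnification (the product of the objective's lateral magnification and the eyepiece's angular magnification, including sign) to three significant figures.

Convert to cm: f_obj = 10 mm = 1 cm; d_o = 11.20 mm = 1.12 cm.
Objective: 1/d_i = 1/f_obj - 1/d_o = 1/1 - 1/1.12 = 0.10714 cm^-1, so d_i = 9.333 cm.
m_obj = -d_i/d_o = -9.333/1.12 = -8.333.
Eyepiece angular magnification (image at infinity): M_eye = D/f_e = 25/3 = 8.333.
Overall M = m_obj x M_eye = (-8.333)(8.333) = -69.44.

-69.4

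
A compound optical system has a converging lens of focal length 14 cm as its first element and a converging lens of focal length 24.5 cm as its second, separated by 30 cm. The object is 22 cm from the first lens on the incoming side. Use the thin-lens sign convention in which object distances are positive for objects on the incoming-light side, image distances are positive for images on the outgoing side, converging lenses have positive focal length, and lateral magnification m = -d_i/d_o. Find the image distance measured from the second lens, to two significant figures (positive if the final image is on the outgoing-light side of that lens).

Lens 1: 1/d_i1 = 1/f_1 - 1/d_o1 = 1/14 - 1/22 = 0.02597 cm^-1, so d_i1 = 38.500 cm.
This image would form 38.500 cm past lens 1, i.e. 8.500 cm beyond lens 2, so it is a virtual object for lens 2: d_o2 = 30 - 38.500 = -8.500 cm.
Lens 2: 1/d_i2 = 1/f_2 - 1/d_o2 = 1/24.5 - 1/(-8.500) = 0.15846 cm^-1, so d_i2 = 6.311 cm.

6.3 cm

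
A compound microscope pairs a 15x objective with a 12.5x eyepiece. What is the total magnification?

The overall magnification of a compound microscope is the product of the objective and eyepiece magnifications:
M = M_obj x M_eye = 15 x 12.5 = 187.5.

187.5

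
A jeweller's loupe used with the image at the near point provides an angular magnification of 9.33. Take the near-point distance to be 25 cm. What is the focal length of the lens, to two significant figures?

For the image at the near point, M = 1 + D/f.
f = D/(M - 1) = 25/(9.33 - 1) = 3.001 cm.

3.0 cm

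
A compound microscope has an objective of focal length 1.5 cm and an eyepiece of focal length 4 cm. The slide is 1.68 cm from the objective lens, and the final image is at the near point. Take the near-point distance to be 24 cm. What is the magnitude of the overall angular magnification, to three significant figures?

58.3

Objective: 1/d_i = 1/f_obj - 1/d_o = 1/1.5 - 1/1.68 = 0.07143 cm^-1, so d_i = 14.000 cm.
m_obj = -d_i/d_o = -14.000/1.68 = -8.333.
Eyepiece angular magnification (image at near point): M_eye = 1 + D/f_e = 1 + 24/4 = 7.000.
Overall M = m_obj x M_eye = (-8.333)(7.000) = -58.33.
|M| = 58.33.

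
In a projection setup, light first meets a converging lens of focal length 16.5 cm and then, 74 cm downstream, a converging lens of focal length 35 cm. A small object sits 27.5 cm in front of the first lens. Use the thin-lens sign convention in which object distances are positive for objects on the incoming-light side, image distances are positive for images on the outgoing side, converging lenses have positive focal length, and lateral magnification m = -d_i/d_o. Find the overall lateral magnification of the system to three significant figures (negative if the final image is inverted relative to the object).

Lens 1: 1/d_i1 = 1/f_1 - 1/d_o1 = 1/16.5 - 1/27.5 = 0.02424 cm^-1, so d_i1 = 41.250 cm.
m_1 = -(41.250)/27.5 = -1.5000.
That image sits 32.750 cm in front of the second lens, so d_o2 = 32.750 cm.
Lens 2: 1/d_i2 = 1/f_2 - 1/d_o2 = 1/35 - 1/(32.750) = -0.00196 cm^-1, so d_i2 = -509.444 cm.
m_2 = -(-509.444)/(32.750) = 15.5556.
Total m = m_1 x m_2 = (-1.5000)(15.5556) = -23.3333.

-23.3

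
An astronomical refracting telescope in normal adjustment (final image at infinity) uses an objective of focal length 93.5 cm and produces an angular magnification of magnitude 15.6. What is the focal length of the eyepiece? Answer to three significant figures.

|M| = f_obj/f_eye, so f_eye = f_obj/|M| = 93.5/15.6 = 5.994 cm.

5.99 cm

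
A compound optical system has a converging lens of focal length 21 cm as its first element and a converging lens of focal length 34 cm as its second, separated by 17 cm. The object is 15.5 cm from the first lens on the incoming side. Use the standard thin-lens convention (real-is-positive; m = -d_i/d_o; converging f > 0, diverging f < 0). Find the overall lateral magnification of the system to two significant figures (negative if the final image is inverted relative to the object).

-3.1

Applying the thin-lens equation to the first lens, 1/21 = 1/15.5 + 1/d_i1, which gives d_i1 = -59.182 cm.
Its lateral magnification is m_1 = -d_i1/d_o1 = -(-59.182)/15.5 = 3.8182.
With d_i1 < 0 the first image is virtual and lies on the object side; the object distance for lens 2 is d_o2 = 17 - (-59.182) = 76.182 cm.
Applying the thin-lens equation again with f_2 = 34 cm and d_o2 = 76.182 cm gives d_i2 = 61.405 cm.
m_2 = -(61.405)/(76.182) = -0.8060.
Overall magnification: m = m_1 m_2 = -3.0776.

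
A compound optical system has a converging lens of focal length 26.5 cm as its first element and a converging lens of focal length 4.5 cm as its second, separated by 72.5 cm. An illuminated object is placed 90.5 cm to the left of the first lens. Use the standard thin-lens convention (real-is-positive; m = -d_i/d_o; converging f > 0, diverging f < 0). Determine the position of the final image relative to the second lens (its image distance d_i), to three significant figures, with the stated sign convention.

5.16 cm

First lens: d_i1 = 1/(1/26.5 - 1/90.5) = 37.473 cm.
That image sits 35.027 cm in front of the second lens, so d_o2 = 35.027 cm.
Second lens: d_i2 = 1/(1/4.5 - 1/(35.027)) = 5.163 cm.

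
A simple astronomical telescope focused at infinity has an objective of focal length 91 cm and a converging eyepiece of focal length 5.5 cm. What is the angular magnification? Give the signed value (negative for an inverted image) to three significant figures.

-16.5

M = -f_obj/f_eye = -91/(5.5) = -16.545.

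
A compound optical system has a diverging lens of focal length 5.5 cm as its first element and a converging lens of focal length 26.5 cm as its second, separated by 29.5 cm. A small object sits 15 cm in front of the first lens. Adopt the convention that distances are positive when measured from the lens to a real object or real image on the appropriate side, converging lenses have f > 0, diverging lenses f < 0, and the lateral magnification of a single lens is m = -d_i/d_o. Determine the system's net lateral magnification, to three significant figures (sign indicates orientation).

Lens 1: 1/d_i1 = 1/f_1 - 1/d_o1 = 1/(-5.5) - 1/15 = -0.24848 cm^-1, so d_i1 = -4.024 cm.
m_1 = -(-4.024)/15 = 0.2683.
The intermediate image is virtual, 4.024 cm to the left of lens 1, so d_o2 = L - d_i1 = 29.5 - (-4.024) = 33.524 cm.
Lens 2: 1/d_i2 = 1/f_2 - 1/d_o2 = 1/26.5 - 1/(33.524) = 0.00791 cm^-1, so d_i2 = 126.473 cm.
m_2 = -(126.473)/(33.524) = -3.7726.
Total m = m_1 x m_2 = (0.2683)(-3.7726) = -1.0122.

-1.01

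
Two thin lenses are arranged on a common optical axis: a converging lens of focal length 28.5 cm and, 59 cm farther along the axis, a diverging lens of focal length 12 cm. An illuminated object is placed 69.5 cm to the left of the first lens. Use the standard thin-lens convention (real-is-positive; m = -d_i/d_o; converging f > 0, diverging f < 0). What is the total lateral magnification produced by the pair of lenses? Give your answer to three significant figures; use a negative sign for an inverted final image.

Lens 1: 1/d_i1 = 1/f_1 - 1/d_o1 = 1/28.5 - 1/69.5 = 0.02070 cm^-1, so d_i1 = 48.311 cm.
m_1 = -(48.311)/69.5 = -0.6951.
Object distance for lens 2: d_o2 = 59 - 48.311 = 10.689 cm.
Lens 2: 1/d_i2 = 1/f_2 - 1/d_o2 = 1/(-12) - 1/(10.689) = -0.17689 cm^-1, so d_i2 = -5.653 cm.
m_2 = -(-5.653)/(10.689) = 0.5289.
Overall magnification: m = m_1 m_2 = -0.3676.

-0.368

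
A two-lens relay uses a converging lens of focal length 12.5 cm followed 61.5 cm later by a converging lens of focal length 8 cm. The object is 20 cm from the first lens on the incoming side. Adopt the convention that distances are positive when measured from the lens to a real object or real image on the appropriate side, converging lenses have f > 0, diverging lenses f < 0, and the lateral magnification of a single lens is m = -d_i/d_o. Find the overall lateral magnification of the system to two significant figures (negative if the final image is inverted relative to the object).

First lens: d_i1 = 1/(1/12.5 - 1/20) = 33.333 cm.
m_1 = -(33.333)/20 = -1.6667.
The intermediate image is 33.333 cm to the right of lens 1, so d_o2 = L - d_i1 = 61.5 - 33.333 = 28.167 cm.
Second lens: d_i2 = 1/(1/8 - 1/(28.167)) = 11.174 cm.
m_2 = -(11.174)/(28.167) = -0.3967.
Overall magnification: m = m_1 m_2 = 0.6612.

0.66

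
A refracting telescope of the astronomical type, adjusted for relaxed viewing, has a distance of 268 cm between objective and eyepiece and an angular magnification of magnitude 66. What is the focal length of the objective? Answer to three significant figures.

264 cm

In normal adjustment the tube length equals f_obj + f_eye and |M| = f_obj/f_eye.
So f_obj = 66 f_eye and 66 f_eye + f_eye = 268 cm, giving f_eye = 268/67 = 4.000 cm and f_obj = 264.000 cm.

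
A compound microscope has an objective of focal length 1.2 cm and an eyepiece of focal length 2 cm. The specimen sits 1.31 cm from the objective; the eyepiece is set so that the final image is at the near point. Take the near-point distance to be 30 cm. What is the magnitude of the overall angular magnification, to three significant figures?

Objective: 1/d_i = 1/f_obj - 1/d_o = 1/1.2 - 1/1.31 = 0.06997 cm^-1, so d_i = 14.291 cm.
m_obj = -d_i/d_o = -14.291/1.31 = -10.909.
Eyepiece angular magnification (image at near point): M_eye = 1 + D/f_e = 1 + 30/2 = 16.000.
Overall M = m_obj x M_eye = (-10.909)(16.000) = -174.55.
|M| = 174.55.

175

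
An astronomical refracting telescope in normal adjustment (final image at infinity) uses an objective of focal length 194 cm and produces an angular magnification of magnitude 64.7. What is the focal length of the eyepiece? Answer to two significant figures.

|M| = f_obj/f_eye, so f_eye = f_obj/|M| = 194/64.7 = 2.998 cm.

3.0 cm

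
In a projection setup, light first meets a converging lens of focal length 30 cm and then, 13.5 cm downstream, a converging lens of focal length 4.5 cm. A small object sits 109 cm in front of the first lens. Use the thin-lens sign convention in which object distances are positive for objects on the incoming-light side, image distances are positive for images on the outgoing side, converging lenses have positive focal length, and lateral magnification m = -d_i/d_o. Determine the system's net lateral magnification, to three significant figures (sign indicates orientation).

Applying the thin-lens equation to the first lens, 1/30 = 1/109 + 1/d_i1, which gives d_i1 = 41.392 cm.
Its lateral magnification is m_1 = -d_i1/d_o1 = -(41.392)/109 = -0.3797.
Since 41.392 cm > 13.5 cm, the first image lies past the second lens and serves as a virtual object: d_o2 = L - d_i1 = -27.892 cm.
Applying the thin-lens equation again with f_2 = 4.5 cm and d_o2 = -27.892 cm gives d_i2 = 3.875 cm.
m_2 = -(3.875)/(-27.892) = 0.1389.
Total m = m_1 x m_2 = (-0.3797)(0.1389) = -0.0528.

-0.0528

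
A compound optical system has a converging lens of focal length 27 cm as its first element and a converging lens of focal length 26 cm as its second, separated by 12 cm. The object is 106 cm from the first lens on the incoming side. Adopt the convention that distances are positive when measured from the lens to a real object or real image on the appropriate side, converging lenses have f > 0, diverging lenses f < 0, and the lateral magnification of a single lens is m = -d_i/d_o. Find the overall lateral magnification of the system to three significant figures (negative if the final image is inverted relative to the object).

-0.177

First lens: d_i1 = 1/(1/27 - 1/106) = 36.228 cm.
m_1 = -(36.228)/106 = -0.3418.
This image would form 36.228 cm past lens 1, i.e. 24.228 cm beyond lens 2, so it is a virtual object for lens 2: d_o2 = 12 - 36.228 = -24.228 cm.
Second lens: d_i2 = 1/(1/26 - 1/(-24.228)) = 12.541 cm.
m_2 = -(12.541)/(-24.228) = 0.5176.
Total m = m_1 x m_2 = (-0.3418)(0.5176) = -0.1769.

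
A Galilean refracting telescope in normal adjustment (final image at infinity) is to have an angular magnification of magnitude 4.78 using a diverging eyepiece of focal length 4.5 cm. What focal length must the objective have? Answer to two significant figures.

|M| = f_obj/|f_eye|, so f_obj = |M| x |f_eye| = 4.78 x 4.5 = 21.510 cm.

22 cm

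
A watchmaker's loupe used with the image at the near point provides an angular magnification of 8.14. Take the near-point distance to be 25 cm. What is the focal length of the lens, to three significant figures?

3.50 cm

For the image at the near point, M = 1 + D/f.
f = D/(M - 1) = 25/(8.14 - 1) = 3.501 cm.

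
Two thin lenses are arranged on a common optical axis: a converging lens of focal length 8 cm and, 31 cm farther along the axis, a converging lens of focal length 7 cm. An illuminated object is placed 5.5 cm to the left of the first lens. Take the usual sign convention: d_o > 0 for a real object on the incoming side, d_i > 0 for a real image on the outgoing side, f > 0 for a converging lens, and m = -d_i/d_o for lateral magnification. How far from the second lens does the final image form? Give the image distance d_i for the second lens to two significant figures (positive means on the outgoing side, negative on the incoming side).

First lens: d_i1 = 1/(1/8 - 1/5.5) = -17.600 cm.
The intermediate image is virtual, 17.600 cm to the left of lens 1, so d_o2 = L - d_i1 = 31 - (-17.600) = 48.600 cm.
Second lens: d_i2 = 1/(1/7 - 1/(48.600)) = 8.178 cm.

8.2 cm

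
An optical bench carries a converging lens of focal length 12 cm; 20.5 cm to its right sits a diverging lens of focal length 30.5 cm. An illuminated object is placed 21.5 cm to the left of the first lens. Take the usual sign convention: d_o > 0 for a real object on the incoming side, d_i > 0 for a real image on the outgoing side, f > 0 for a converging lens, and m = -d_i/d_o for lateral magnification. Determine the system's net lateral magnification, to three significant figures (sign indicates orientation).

Lens 1: 1/d_i1 = 1/f_1 - 1/d_o1 = 1/12 - 1/21.5 = 0.03682 cm^-1, so d_i1 = 27.158 cm.
m_1 = -(27.158)/21.5 = -1.2632.
Since 27.158 cm > 20.5 cm, the first image lies past the second lens and serves as a virtual object: d_o2 = L - d_i1 = -6.658 cm.
Lens 2: 1/d_i2 = 1/f_2 - 1/d_o2 = 1/(-30.5) - 1/(-6.658) = 0.11741 cm^-1, so d_i2 = 8.517 cm.
m_2 = -(8.517)/(-6.658) = 1.2792.
Overall magnification: m = m_1 m_2 = -1.6159.

-1.62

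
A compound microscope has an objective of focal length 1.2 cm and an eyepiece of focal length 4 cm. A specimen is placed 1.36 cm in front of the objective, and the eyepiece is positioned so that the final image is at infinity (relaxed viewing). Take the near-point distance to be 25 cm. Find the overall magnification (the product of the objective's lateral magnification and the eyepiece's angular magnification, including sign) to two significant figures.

Objective: 1/d_i = 1/f_obj - 1/d_o = 1/1.2 - 1/1.36 = 0.09804 cm^-1, so d_i = 10.200 cm.
m_obj = -d_i/d_o = -10.200/1.36 = -7.500.
Eyepiece angular magnification (image at infinity): M_eye = D/f_e = 25/4 = 6.250.
Overall M = m_obj x M_eye = (-7.500)(6.250) = -46.87.

-47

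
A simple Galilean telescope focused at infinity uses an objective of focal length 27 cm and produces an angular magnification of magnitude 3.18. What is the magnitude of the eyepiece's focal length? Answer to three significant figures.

|M| = f_obj/|f_eye|, so |f_eye| = f_obj/|M| = 27/3.18 = 8.491 cm.
(The eyepiece is diverging, so its signed focal length is -8.491 cm.)

8.49 cm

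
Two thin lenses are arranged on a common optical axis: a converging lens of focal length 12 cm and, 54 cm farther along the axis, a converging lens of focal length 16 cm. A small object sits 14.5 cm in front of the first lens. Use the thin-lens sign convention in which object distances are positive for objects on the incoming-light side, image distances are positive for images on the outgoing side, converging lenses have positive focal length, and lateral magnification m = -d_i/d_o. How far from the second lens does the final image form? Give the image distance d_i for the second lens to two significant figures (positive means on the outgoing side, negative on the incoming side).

7.9 cm

Lens 1: 1/d_i1 = 1/f_1 - 1/d_o1 = 1/12 - 1/14.5 = 0.01437 cm^-1, so d_i1 = 69.600 cm.
This image would form 69.600 cm past lens 1, i.e. 15.600 cm beyond lens 2, so it is a virtual object for lens 2: d_o2 = 54 - 69.600 = -15.600 cm.
Lens 2: 1/d_i2 = 1/f_2 - 1/d_o2 = 1/16 - 1/(-15.600) = 0.12660 cm^-1, so d_i2 = 7.899 cm.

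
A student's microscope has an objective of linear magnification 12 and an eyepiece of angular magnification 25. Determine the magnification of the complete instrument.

300

The overall magnification of a compound microscope is the product of the objective and eyepiece magnifications:
M = M_obj x M_eye = 12 x 25 = 300.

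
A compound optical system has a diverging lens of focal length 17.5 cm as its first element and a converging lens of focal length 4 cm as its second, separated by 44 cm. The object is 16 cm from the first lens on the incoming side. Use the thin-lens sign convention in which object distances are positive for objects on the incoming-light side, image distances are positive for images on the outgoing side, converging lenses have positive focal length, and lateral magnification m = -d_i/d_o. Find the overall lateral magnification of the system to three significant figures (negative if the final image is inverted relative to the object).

-0.0432

Lens 1: 1/d_i1 = 1/f_1 - 1/d_o1 = 1/(-17.5) - 1/16 = -0.11964 cm^-1, so d_i1 = -8.358 cm.
m_1 = -(-8.358)/16 = 0.5224.
With d_i1 < 0 the first image is virtual and lies on the object side; the object distance for lens 2 is d_o2 = 44 - (-8.358) = 52.358 cm.
Lens 2: 1/d_i2 = 1/f_2 - 1/d_o2 = 1/4 - 1/(52.358) = 0.23090 cm^-1, so d_i2 = 4.331 cm.
m_2 = -(4.331)/(52.358) = -0.0827.
The system's lateral magnification is m_1 m_2 = (0.5224)(-0.0827) = -0.0432.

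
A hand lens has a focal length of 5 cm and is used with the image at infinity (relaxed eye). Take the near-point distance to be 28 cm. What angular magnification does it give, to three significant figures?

M = D/f = 28/5 = 5.600.

5.60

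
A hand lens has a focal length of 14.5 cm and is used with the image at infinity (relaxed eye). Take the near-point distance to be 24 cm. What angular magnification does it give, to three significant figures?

M = D/f = 24/14.5 = 1.655.

1.66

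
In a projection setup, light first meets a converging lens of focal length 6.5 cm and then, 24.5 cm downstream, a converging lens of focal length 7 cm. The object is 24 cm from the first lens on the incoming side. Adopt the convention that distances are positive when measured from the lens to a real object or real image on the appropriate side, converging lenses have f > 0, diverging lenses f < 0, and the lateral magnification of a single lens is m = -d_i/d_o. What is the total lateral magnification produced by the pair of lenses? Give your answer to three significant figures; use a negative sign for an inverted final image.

Applying the thin-lens equation to the first lens, 1/6.5 = 1/24 + 1/d_i1, which gives d_i1 = 8.914 cm.
Its lateral magnification is m_1 = -d_i1/d_o1 = -(8.914)/24 = -0.3714.
That image sits 15.586 cm in front of the second lens, so d_o2 = 15.586 cm.
Applying the thin-lens equation again with f_2 = 7 cm and d_o2 = 15.586 cm gives d_i2 = 12.707 cm.
m_2 = -(12.707)/(15.586) = -0.8153.
The system's lateral magnification is m_1 m_2 = (-0.3714)(-0.8153) = 0.3028.

0.303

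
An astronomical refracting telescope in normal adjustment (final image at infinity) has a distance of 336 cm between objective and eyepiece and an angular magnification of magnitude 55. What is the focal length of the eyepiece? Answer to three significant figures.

In normal adjustment the tube length equals f_obj + f_eye and |M| = f_obj/f_eye.
So f_obj = 55 f_eye and 55 f_eye + f_eye = 336 cm, giving f_eye = 336/56 = 6.000 cm and f_obj = 330.000 cm.

6.00 cm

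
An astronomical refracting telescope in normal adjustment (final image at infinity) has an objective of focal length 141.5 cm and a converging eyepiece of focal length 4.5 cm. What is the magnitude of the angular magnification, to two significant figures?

31

|M| = f_obj/|f_eye| = 141.5/4.5 = 31.444.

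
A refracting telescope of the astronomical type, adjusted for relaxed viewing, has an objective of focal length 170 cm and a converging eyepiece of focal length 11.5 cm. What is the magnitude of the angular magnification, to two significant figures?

15

|M| = f_obj/|f_eye| = 170/11.5 = 14.783.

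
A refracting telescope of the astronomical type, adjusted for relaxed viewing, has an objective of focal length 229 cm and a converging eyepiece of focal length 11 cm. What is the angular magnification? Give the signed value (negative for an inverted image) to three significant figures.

-20.8

M = -f_obj/f_eye = -229/(11) = -20.818.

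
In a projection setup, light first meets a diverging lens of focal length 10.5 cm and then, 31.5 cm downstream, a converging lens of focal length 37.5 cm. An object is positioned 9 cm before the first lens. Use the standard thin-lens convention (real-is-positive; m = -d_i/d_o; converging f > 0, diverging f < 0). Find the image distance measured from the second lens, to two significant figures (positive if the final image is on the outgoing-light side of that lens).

Lens 1: 1/d_i1 = 1/f_1 - 1/d_o1 = 1/(-10.5) - 1/9 = -0.20635 cm^-1, so d_i1 = -4.846 cm.
With d_i1 < 0 the first image is virtual and lies on the object side; the object distance for lens 2 is d_o2 = 31.5 - (-4.846) = 36.346 cm.
Lens 2: 1/d_i2 = 1/f_2 - 1/d_o2 = 1/37.5 - 1/(36.346) = -0.00085 cm^-1, so d_i2 = -1181.250 cm.

-1200 cm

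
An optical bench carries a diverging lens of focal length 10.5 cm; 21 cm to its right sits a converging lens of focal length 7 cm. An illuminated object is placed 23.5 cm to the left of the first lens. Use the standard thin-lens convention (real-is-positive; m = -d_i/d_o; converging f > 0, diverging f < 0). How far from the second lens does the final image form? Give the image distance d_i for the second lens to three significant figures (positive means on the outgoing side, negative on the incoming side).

9.31 cm

First lens: d_i1 = 1/(1/(-10.5) - 1/23.5) = -7.257 cm.
The intermediate image is virtual, 7.257 cm to the left of lens 1, so d_o2 = L - d_i1 = 21 - (-7.257) = 28.257 cm.
Second lens: d_i2 = 1/(1/7 - 1/(28.257)) = 9.305 cm.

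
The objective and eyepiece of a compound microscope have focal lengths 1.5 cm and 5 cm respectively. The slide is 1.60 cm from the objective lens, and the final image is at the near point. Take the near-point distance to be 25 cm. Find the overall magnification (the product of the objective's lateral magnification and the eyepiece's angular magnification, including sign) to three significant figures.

-90.0

Objective: 1/d_i = 1/f_obj - 1/d_o = 1/1.5 - 1/1.60 = 0.04167 cm^-1, so d_i = 24.000 cm.
m_obj = -d_i/d_o = -24.000/1.60 = -15.000.
Eyepiece angular magnification (image at near point): M_eye = 1 + D/f_e = 1 + 25/5 = 6.000.
Overall M = m_obj x M_eye = (-15.000)(6.000) = -90.00.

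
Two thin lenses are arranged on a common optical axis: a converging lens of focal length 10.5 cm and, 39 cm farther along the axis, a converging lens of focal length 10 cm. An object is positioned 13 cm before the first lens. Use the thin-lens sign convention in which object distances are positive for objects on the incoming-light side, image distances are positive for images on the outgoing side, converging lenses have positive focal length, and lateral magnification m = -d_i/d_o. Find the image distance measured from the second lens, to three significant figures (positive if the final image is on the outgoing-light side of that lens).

6.09 cm

Applying the thin-lens equation to the first lens, 1/10.5 = 1/13 + 1/d_i1, which gives d_i1 = 54.600 cm.
This image would form 54.600 cm past lens 1, i.e. 15.600 cm beyond lens 2, so it is a virtual object for lens 2: d_o2 = 39 - 54.600 = -15.600 cm.
Applying the thin-lens equation again with f_2 = 10 cm and d_o2 = -15.600 cm gives d_i2 = 6.094 cm.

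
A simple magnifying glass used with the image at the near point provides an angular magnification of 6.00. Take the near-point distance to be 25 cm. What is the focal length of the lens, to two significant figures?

For the image at the near point, M = 1 + D/f.
f = D/(M - 1) = 25/(6.0 - 1) = 5.000 cm.

5.0 cm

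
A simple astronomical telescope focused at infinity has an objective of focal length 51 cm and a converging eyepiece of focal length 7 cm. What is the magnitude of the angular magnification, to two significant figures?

|M| = f_obj/|f_eye| = 51/7 = 7.286.

7.3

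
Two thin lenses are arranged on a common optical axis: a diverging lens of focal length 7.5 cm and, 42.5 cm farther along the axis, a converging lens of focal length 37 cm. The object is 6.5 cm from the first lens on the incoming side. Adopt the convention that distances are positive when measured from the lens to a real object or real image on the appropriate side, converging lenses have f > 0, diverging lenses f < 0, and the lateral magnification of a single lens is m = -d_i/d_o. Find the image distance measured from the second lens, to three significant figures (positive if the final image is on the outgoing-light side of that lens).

189 cm

Applying the thin-lens equation to the first lens, 1/(-7.5) = 1/6.5 + 1/d_i1, which gives d_i1 = -3.482 cm.
The intermediate image is virtual, 3.482 cm to the left of lens 1, so d_o2 = L - d_i1 = 42.5 - (-3.482) = 45.982 cm.
Applying the thin-lens equation again with f_2 = 37 cm and d_o2 = 45.982 cm gives d_i2 = 189.414 cm.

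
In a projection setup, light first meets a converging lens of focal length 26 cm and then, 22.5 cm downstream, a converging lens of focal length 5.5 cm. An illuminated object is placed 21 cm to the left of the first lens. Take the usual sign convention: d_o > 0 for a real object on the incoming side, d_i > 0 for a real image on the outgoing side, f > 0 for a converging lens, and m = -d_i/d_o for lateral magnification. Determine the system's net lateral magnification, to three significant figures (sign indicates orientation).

Lens 1: 1/d_i1 = 1/f_1 - 1/d_o1 = 1/26 - 1/21 = -0.00916 cm^-1, so d_i1 = -109.200 cm.
m_1 = -(-109.200)/21 = 5.2000.
With d_i1 < 0 the first image is virtual and lies on the object side; the object distance for lens 2 is d_o2 = 22.5 - (-109.200) = 131.700 cm.
Lens 2: 1/d_i2 = 1/f_2 - 1/d_o2 = 1/5.5 - 1/(131.700) = 0.17423 cm^-1, so d_i2 = 5.740 cm.
m_2 = -(5.740)/(131.700) = -0.0436.
The system's lateral magnification is m_1 m_2 = (5.2000)(-0.0436) = -0.2266.

-0.227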